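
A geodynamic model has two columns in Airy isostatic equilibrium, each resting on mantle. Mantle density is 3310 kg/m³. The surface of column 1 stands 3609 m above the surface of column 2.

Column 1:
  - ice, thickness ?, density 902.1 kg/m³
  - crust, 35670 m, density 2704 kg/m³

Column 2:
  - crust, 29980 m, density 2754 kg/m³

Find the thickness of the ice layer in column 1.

Take the compensation level at the base of the deeper column (depth z_c below the surface of column 1) and equate Σ ρ_i t_i down to z_c; mantle fills any gap and the z_c terms cancel.
Column 1: x×902.1 + 35670×2704 + (z_c − 35670 − x)×3310
Column 2: 3609×0 + 29980×2754 + (z_c − 3609 − 29980)×3310
The z_c×3310 term appears on both sides and cancels. Collect the known terms of each column as K = Σ(ρt)_known − 3310 × (depth of known layers): K_1 = 96451680 − 3310×35670 = −21616020; K_2 = 82564920 − 3310×(3609 + 29980) = −28614670.
Balance: K_1 − x×(3310 − 902.1) = K_2, so x = (K_1 − K_2)/(3310 − 902.1) = 6998650/2407.9 = 2910 m.

2910 m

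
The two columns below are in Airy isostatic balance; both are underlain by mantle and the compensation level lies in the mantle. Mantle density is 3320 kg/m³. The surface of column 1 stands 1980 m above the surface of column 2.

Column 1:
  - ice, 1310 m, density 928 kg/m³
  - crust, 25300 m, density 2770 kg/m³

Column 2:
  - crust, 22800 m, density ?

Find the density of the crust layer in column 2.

2860 kg/m³

Take the compensation level at the base of the deeper column (depth z_c below the surface of column 1) and equate Σ ρ_i t_i down to z_c; mantle fills any gap and the z_c terms cancel.
Column 1: 1310×928 + 25300×2770 + (z_c − 26610)×3320
Column 2: 1980×0 + 22800×ρ + (z_c − 1980 − 22800)×3320
The z_c×3320 term appears on both sides and cancels. Collect the known terms of each column as K = Σ(ρt)_known − 3320 × (depth of known layers): K_1 = 71296680 − 3320×26610 = −17048520; K_2 = 0 − 3320×(1980 + 22800) = −82269600.
Balance: K_1 = K_2 + 22800×ρ, so ρ = (K_1 − K_2)/22800 = 65221100/22800 = 2860 kg/m³.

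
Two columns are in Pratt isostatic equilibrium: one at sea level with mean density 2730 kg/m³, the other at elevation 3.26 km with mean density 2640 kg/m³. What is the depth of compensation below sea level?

ρ_ref D = ρ (D + h) → D (ρ_ref − ρ) = ρ h.
D = ρ h/(ρ_ref − ρ) = 2640 × 3.26 km/(2730 − 2640) = 95.6 km.

95.6 km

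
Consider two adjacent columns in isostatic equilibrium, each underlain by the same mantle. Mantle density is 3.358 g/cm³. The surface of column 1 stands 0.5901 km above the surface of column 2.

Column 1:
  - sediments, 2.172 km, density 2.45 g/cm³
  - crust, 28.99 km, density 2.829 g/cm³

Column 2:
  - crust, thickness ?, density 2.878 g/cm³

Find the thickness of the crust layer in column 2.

Take the compensation level at the base of the deeper column (depth z_c below the surface of column 1) and equate Σ ρ_i t_i down to z_c; mantle fills any gap and the z_c terms cancel.
Column 1: 2.172×2.45 + 28.99×2.829 + (z_c − 31.162)×3.358
Column 2: 0.5901×0 + x×2.878 + (z_c − 0.5901 − 0 − x)×3.358
The z_c×3.358 term appears on both sides and cancels. Collect the known terms of each column as K = Σ(ρt)_known − 3.358 × (depth of known layers): K_1 = 87.33411 − 3.358×31.162 = −17.307886; K_2 = 0 − 3.358×(0.5901 + 0) = −1.9815558.
Balance: K_1 = K_2 − x×(3.358 − 2.878), so x = (K_2 − K_1)/(3.358 − 2.878) = 15.3263/0.48 = 31.9 km.

31.9 km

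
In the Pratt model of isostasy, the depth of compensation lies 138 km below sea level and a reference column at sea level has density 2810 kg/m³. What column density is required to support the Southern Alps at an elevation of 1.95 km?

2770 kg/m³

Pratt balance: ρ_ref D = ρ (D + h).
ρ = ρ_ref D/(D + h) = 2810 × 138 km/(138 km + 1.95 km) = 2770 kg/m³.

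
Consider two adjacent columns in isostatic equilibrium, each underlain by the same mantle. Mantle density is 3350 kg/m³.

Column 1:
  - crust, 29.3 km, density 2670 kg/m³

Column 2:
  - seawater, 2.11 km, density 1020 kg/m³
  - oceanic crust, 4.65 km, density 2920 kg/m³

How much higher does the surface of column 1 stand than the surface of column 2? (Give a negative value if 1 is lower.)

3.88 km

For any compensation level in the mantle, the mantle terms cancel and isostasy reduces to e = (Σt_1 − Σt_2) − (Σ(ρt)_1 − Σ(ρt)_2) / ρ_m.
Σt_1 = 29.3 km; Σt_2 = 6.76 km; Σ(ρt)_1 = 78231; Σ(ρt)_2 = 15730.2 (in km·kg/m³).
e = (29.3 − 6.76) − (78231 − 15730.2) / 3350 = 3.88 km.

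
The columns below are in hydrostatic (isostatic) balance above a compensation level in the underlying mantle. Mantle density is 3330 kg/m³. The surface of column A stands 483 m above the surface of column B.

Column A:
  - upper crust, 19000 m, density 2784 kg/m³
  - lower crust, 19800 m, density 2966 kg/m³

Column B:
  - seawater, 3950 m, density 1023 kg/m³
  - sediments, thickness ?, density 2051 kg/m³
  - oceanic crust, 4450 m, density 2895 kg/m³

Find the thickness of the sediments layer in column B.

Take the compensation level at the base of the deeper column (depth z_c below the surface of column A) and equate Σ ρ_i t_i down to z_c; mantle fills any gap and the z_c terms cancel.
Column A: 19000×2784 + 19800×2966 + (z_c − 38800)×3330
Column B: 483×0 + 3950×1023 + x×2051 + 4450×2895 + (z_c − 483 − 8400 − x)×3330
The z_c×3330 term appears on both sides and cancels. Collect the known terms of each column as K = Σ(ρt)_known − 3330 × (depth of known layers): K_A = 111622800 − 3330×38800 = −17581200; K_B = 16923600 − 3330×(483 + 8400) = −12656790.
Balance: K_A = K_B − x×(3330 − 2051), so x = (K_B − K_A)/(3330 − 2051) = 4924410/1279 = 3850 m.

3850 m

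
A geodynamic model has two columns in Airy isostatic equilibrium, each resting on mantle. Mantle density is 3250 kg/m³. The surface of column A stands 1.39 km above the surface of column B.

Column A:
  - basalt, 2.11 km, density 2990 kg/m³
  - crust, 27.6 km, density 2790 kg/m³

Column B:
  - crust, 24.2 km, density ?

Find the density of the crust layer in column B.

2890 kg/m³

Take the compensation level at the base of the deeper column (depth z_c below the surface of column A) and equate Σ ρ_i t_i down to z_c; mantle fills any gap and the z_c terms cancel.
Column A: 2.11×2990 + 27.6×2790 + (z_c − 29.71)×3250
Column B: 1.39×0 + 24.2×ρ + (z_c − 1.39 − 24.2)×3250
The z_c×3250 term appears on both sides and cancels. Collect the known terms of each column as K = Σ(ρt)_known − 3250 × (depth of known layers): K_A = 83312.9 − 3250×29.71 = −13244.6; K_B = 0 − 3250×(1.39 + 24.2) = −83167.5.
Balance: K_A = K_B + 24.2×ρ, so ρ = (K_A − K_B)/24.2 = 69922.9/24.2 = 2890 kg/m³.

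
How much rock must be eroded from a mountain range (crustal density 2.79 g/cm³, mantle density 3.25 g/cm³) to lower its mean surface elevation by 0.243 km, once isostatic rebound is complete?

1.72 km

Net drop Δ = e − u = e − e ρ_c/ρ_m = e (ρ_m − ρ_c)/ρ_m.
e = Δ ρ_m/(ρ_m − ρ_c) = 0.243 km × 3.25/0.46 = 1.72 km.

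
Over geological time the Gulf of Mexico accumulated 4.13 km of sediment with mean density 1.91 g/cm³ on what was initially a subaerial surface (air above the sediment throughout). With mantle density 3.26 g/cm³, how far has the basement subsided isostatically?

Subaerial load: s = t ρ_sed / ρ_m = 4.13 km × 1.91/3.26 = 2.42 km.

2.42 km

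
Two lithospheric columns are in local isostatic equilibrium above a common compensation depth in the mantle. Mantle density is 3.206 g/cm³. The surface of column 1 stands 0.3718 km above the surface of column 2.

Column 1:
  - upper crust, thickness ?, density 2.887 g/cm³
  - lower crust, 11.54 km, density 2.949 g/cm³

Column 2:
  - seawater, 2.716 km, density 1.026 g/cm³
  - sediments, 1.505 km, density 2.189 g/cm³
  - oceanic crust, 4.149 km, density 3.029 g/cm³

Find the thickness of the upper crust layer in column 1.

20.1 km

Take the compensation level at the base of the deeper column (depth z_c below the surface of column 1) and equate Σ ρ_i t_i down to z_c; mantle fills any gap and the z_c terms cancel.
Column 1: x×2.887 + 11.54×2.949 + (z_c − 11.54 − x)×3.206
Column 2: 0.3718×0 + 2.716×1.026 + 1.505×2.189 + 4.149×3.029 + (z_c − 0.3718 − 8.37)×3.206
The z_c×3.206 term appears on both sides and cancels. Collect the known terms of each column as K = Σ(ρt)_known − 3.206 × (depth of known layers): K_1 = 34.03146 − 3.206×11.54 = −2.96578; K_2 = 18.648382 − 3.206×(0.3718 + 8.37) = −9.3778288.
Balance: K_1 − x×(3.206 − 2.887) = K_2, so x = (K_1 − K_2)/(3.206 − 2.887) = 6.41205/0.319 = 20.1 km.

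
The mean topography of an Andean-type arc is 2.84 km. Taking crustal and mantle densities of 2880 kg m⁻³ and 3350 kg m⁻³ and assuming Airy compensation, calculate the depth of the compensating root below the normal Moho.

17.4 km

Balancing pressure at the compensation depth: the weight of the topography is balanced by the buoyancy of the root, ρ_c h = (ρ_m − ρ_c) r.
r = h · ρ_c / (ρ_m − ρ_c) = 2.84 km × 2880 / (3350 − 2880) = 17.4 km.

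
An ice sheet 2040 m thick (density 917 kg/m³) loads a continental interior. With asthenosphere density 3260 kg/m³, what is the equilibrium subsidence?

Balancing pressure at the compensation depth: the ice load ρ_ice t is balanced by mantle displaced below, ρ_m s.
s = t ρ_ice / ρ_m = 2040 m × 917/3260 = 574 m.

574 m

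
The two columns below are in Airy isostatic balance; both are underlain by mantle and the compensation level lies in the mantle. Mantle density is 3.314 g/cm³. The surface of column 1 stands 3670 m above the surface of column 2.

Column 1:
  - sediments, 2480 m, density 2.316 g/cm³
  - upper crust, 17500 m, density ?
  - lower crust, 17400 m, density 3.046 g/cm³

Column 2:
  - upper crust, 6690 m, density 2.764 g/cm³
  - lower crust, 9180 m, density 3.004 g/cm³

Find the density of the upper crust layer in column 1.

Take the compensation level at the base of the deeper column (depth z_c below the surface of column 1) and equate Σ ρ_i t_i down to z_c; mantle fills any gap and the z_c terms cancel.
Column 1: 2480×2.316 + 17500×ρ + 17400×3.046 + (z_c − 37380)×3.314
Column 2: 3670×0 + 6690×2.764 + 9180×3.004 + (z_c − 3670 − 15870)×3.314
The z_c×3.314 term appears on both sides and cancels. Collect the known terms of each column as K = Σ(ρt)_known − 3.314 × (depth of known layers): K_1 = 58744.08 − 3.314×37380 = −65133.24; K_2 = 46067.88 − 3.314×(3670 + 15870) = −18687.68.
Balance: K_1 + 17500×ρ = K_2, so ρ = (K_2 − K_1)/17500 = 46445.6/17500 = 2.65 g/cm³.

2.65 g/cm³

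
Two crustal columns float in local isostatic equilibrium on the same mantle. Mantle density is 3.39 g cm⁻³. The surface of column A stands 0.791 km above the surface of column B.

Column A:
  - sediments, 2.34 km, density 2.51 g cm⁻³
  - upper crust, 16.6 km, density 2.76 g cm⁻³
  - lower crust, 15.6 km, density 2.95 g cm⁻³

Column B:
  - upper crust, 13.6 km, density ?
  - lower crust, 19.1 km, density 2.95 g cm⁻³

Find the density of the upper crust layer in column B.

Take the compensation level at the base of the deeper column (depth z_c below the surface of column A) and equate Σ ρ_i t_i down to z_c; mantle fills any gap and the z_c terms cancel.
Column A: 2.34×2.51 + 16.6×2.76 + 15.6×2.95 + (z_c − 34.54)×3.39
Column B: 0.791×0 + 13.6×ρ + 19.1×2.95 + (z_c − 0.791 − 32.7)×3.39
The z_c×3.39 term appears on both sides and cancels. Collect the known terms of each column as K = Σ(ρt)_known − 3.39 × (depth of known layers): K_A = 97.7094 − 3.39×34.54 = −19.3812; K_B = 56.345 − 3.39×(0.791 + 32.7) = −57.18949.
Balance: K_A = K_B + 13.6×ρ, so ρ = (K_A − K_B)/13.6 = 37.8083/13.6 = 2.78 g cm⁻³.

2.78 g cm⁻³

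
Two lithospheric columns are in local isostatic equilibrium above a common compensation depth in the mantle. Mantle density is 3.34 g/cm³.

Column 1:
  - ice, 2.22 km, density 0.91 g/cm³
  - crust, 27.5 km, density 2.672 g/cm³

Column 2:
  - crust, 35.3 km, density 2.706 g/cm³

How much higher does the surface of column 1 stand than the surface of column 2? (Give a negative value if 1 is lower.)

For any compensation level in the mantle, the mantle terms cancel and isostasy reduces to e = (Σt_1 − Σt_2) − (Σ(ρt)_1 − Σ(ρt)_2) / ρ_m.
Σt_1 = 29.72 km; Σt_2 = 35.3 km; Σ(ρt)_1 = 75.5002; Σ(ρt)_2 = 95.5218 (in km·g/cm³).
e = (29.72 − 35.3) − (75.5002 − 95.5218) / 3.34 = 0.414 km.

0.414 km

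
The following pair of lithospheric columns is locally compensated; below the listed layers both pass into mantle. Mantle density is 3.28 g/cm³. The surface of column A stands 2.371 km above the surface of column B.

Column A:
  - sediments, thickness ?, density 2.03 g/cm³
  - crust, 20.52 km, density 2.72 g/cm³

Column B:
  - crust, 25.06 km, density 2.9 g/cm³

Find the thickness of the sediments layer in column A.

4.65 km

Take the compensation level at the base of the deeper column (depth z_c below the surface of column A) and equate Σ ρ_i t_i down to z_c; mantle fills any gap and the z_c terms cancel.
Column A: x×2.03 + 20.52×2.72 + (z_c − 20.52 − x)×3.28
Column B: 2.371×0 + 25.06×2.9 + (z_c − 2.371 − 25.06)×3.28
The z_c×3.28 term appears on both sides and cancels. Collect the known terms of each column as K = Σ(ρt)_known − 3.28 × (depth of known layers): K_A = 55.8144 − 3.28×20.52 = −11.4912; K_B = 72.674 − 3.28×(2.371 + 25.06) = −17.29968.
Balance: K_A − x×(3.28 − 2.03) = K_B, so x = (K_A − K_B)/(3.28 − 2.03) = 5.80848/1.25 = 4.65 km.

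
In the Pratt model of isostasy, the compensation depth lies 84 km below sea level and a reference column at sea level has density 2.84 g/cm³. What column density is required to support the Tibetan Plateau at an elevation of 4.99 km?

2.68 g/cm³

Pratt balance: ρ_ref D = ρ (D + h).
ρ = ρ_ref D/(D + h) = 2.84 × 84 km/(84 km + 4.99 km) = 2.68 g/cm³.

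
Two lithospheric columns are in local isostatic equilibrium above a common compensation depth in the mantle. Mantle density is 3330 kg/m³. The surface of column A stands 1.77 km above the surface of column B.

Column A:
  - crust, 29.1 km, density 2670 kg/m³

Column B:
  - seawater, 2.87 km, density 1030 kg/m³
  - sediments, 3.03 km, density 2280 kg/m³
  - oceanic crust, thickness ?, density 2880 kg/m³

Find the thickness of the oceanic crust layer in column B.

Take the compensation level at the base of the deeper column (depth z_c below the surface of column A) and equate Σ ρ_i t_i down to z_c; mantle fills any gap and the z_c terms cancel.
Column A: 29.1×2670 + (z_c − 29.1)×3330
Column B: 1.77×0 + 2.87×1030 + 3.03×2280 + x×2880 + (z_c − 1.77 − 5.9 − x)×3330
The z_c×3330 term appears on both sides and cancels. Collect the known terms of each column as K = Σ(ρt)_known − 3330 × (depth of known layers): K_A = 77697 − 3330×29.1 = −19206; K_B = 9864.5 − 3330×(1.77 + 5.9) = −15676.6.
Balance: K_A = K_B − x×(3330 − 2880), so x = (K_B − K_A)/(3330 − 2880) = 3529.4/450 = 7.84 km.

7.84 km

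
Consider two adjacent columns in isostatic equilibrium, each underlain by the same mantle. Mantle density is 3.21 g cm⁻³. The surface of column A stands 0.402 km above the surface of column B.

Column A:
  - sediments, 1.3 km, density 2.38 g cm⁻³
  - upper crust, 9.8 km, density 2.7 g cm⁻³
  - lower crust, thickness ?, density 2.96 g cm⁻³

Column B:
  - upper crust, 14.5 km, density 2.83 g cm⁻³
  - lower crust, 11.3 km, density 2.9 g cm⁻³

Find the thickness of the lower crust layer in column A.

16.9 km

Take the compensation level at the base of the deeper column (depth z_c below the surface of column A) and equate Σ ρ_i t_i down to z_c; mantle fills any gap and the z_c terms cancel.
Column A: 1.3×2.38 + 9.8×2.7 + x×2.96 + (z_c − 11.1 − x)×3.21
Column B: 0.402×0 + 14.5×2.83 + 11.3×2.9 + (z_c − 0.402 − 25.8)×3.21
The z_c×3.21 term appears on both sides and cancels. Collect the known terms of each column as K = Σ(ρt)_known − 3.21 × (depth of known layers): K_A = 29.554 − 3.21×11.1 = −6.077; K_B = 73.805 − 3.21×(0.402 + 25.8) = −10.30342.
Balance: K_A − x×(3.21 − 2.96) = K_B, so x = (K_A − K_B)/(3.21 − 2.96) = 4.22642/0.25 = 16.9 km.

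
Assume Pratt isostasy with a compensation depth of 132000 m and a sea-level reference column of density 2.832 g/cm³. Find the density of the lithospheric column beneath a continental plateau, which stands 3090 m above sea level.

2.77 g/cm³

Pratt balance: ρ_ref D = ρ (D + h).
ρ = ρ_ref D/(D + h) = 2.832 × 132000 m/(132000 m + 3090 m) = 2.77 g/cm³.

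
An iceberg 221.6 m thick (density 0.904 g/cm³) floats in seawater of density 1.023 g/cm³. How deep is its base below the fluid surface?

196 m

Draft d = t ρ_obj/ρ_fluid = 221.6 m × 0.904/1.023 = 196 m.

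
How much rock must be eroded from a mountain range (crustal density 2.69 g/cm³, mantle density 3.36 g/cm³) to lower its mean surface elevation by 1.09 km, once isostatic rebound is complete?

Net drop Δ = e − u = e − e ρ_c/ρ_m = e (ρ_m − ρ_c)/ρ_m.
e = Δ ρ_m/(ρ_m − ρ_c) = 1.09 km × 3.36/0.67 = 5.47 km.

5.47 km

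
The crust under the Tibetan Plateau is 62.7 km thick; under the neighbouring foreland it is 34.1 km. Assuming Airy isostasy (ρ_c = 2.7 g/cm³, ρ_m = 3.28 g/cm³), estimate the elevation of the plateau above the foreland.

Excess crust Δ = 62.7 km − 34.1 km = 28.6 km, split between elevation h and root r with h + r = Δ.
Airy balance ρ_c h = (ρ_m − ρ_c) r gives r = h ρ_c/(ρ_m − ρ_c), so h (1 + ρ_c/(ρ_m − ρ_c)) = Δ, i.e. h = Δ (ρ_m − ρ_c)/ρ_m.
h = 28.6 km × 0.58/3.28 = 5.06 km.

5.06 km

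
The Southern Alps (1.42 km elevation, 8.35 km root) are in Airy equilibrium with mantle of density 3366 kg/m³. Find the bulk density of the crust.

2880 kg/m³

ρ_c h = (ρ_m − ρ_c) r → ρ_c (h + r) = ρ_m r → ρ_c = ρ_m r / (h + r).
ρ_c = 3366 × 8.35 km / (1.42 km + 8.35 km) = 2880 kg/m³.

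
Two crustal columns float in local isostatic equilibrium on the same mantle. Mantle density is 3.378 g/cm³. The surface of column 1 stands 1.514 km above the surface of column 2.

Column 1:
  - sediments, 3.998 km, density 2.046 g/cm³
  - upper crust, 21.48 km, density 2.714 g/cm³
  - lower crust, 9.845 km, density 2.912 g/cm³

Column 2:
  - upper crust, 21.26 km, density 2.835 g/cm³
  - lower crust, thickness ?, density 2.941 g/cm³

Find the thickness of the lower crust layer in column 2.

Take the compensation level at the base of the deeper column (depth z_c below the surface of column 1) and equate Σ ρ_i t_i down to z_c; mantle fills any gap and the z_c terms cancel.
Column 1: 3.998×2.046 + 21.48×2.714 + 9.845×2.912 + (z_c − 35.323)×3.378
Column 2: 1.514×0 + 21.26×2.835 + x×2.941 + (z_c − 1.514 − 21.26 − x)×3.378
The z_c×3.378 term appears on both sides and cancels. Collect the known terms of each column as K = Σ(ρt)_known − 3.378 × (depth of known layers): K_1 = 95.145268 − 3.378×35.323 = −24.175826; K_2 = 60.2721 − 3.378×(1.514 + 21.26) = −16.658472.
Balance: K_1 = K_2 − x×(3.378 − 2.941), so x = (K_2 − K_1)/(3.378 − 2.941) = 7.51735/0.437 = 17.2 km.

17.2 km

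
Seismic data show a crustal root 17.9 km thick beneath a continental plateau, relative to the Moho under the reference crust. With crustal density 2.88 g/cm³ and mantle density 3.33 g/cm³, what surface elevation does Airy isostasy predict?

For local isostatic compensation: ρ_c h = (ρ_m − ρ_c) r.
h = r (ρ_m − ρ_c) / ρ_c = 17.9 km × (3.33 − 2.88) / 2.88 = 2.8 km.

2.8 km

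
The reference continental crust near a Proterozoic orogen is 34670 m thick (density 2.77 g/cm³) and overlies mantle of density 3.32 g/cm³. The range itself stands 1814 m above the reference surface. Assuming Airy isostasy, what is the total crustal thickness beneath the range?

Root depth r = h ρ_c / (ρ_m − ρ_c) = 1814 m × 2.77 / 0.55 = 9136 m.
Total thickness = T + h + r = 34670 m + 1814 m + 9136 m = 45600 m.

45600 m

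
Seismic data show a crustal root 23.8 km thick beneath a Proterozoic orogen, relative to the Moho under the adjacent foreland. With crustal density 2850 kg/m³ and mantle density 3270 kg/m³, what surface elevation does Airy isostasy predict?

3.51 km

By Archimedes' principle applied to the lithosphere: ρ_c h = (ρ_m − ρ_c) r.
h = r (ρ_m − ρ_c) / ρ_c = 23.8 km × (3270 − 2850) / 2850 = 3.51 km.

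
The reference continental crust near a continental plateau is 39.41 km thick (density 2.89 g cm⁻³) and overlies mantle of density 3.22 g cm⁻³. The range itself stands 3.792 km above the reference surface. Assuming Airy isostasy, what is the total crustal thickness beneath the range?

76.4 km

Root depth r = h ρ_c / (ρ_m − ρ_c) = 3.792 km × 2.89 / 0.33 = 33.21 km.
Total thickness = T + h + r = 39.41 km + 3.792 km + 33.21 km = 76.4 km.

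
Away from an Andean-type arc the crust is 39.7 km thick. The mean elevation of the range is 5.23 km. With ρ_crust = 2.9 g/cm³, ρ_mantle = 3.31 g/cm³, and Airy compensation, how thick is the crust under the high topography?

81.9 km

Root depth r = h ρ_c / (ρ_m − ρ_c) = 5.23 km × 2.9 / 0.41 = 36.99 km.
Total thickness = T + h + r = 39.7 km + 5.23 km + 36.99 km = 81.9 km.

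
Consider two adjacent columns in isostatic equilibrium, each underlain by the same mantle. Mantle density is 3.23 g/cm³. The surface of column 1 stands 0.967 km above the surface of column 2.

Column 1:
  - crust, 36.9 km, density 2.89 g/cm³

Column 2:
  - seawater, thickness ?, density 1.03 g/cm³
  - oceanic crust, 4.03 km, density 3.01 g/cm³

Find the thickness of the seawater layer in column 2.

3.88 km

Take the compensation level at the base of the deeper column (depth z_c below the surface of column 1) and equate Σ ρ_i t_i down to z_c; mantle fills any gap and the z_c terms cancel.
Column 1: 36.9×2.89 + (z_c − 36.9)×3.23
Column 2: 0.967×0 + x×1.03 + 4.03×3.01 + (z_c − 0.967 − 4.03 − x)×3.23
The z_c×3.23 term appears on both sides and cancels. Collect the known terms of each column as K = Σ(ρt)_known − 3.23 × (depth of known layers): K_1 = 106.641 − 3.23×36.9 = −12.546; K_2 = 12.1303 − 3.23×(0.967 + 4.03) = −4.01001.
Balance: K_1 = K_2 − x×(3.23 − 1.03), so x = (K_2 − K_1)/(3.23 − 1.03) = 8.53599/2.2 = 3.88 km.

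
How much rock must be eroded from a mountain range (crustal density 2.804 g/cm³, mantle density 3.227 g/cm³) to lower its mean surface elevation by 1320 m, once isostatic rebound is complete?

Net drop Δ = e − u = e − e ρ_c/ρ_m = e (ρ_m − ρ_c)/ρ_m.
e = Δ ρ_m/(ρ_m − ρ_c) = 1320 m × 3.227/0.423 = 10100 m.

10100 m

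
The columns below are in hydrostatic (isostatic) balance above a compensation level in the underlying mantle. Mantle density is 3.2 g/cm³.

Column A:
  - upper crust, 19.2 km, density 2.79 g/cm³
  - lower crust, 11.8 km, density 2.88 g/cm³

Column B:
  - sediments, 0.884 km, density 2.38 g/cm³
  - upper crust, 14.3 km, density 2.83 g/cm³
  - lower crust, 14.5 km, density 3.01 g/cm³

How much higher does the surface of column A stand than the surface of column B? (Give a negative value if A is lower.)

For any compensation level in the mantle, the mantle terms cancel and isostasy reduces to e = (Σt_A − Σt_B) − (Σ(ρt)_A − Σ(ρt)_B) / ρ_m.
Σt_A = 31 km; Σt_B = 29.684 km; Σ(ρt)_A = 87.552; Σ(ρt)_B = 86.21792 (in km·g/cm³).
e = (31 − 29.684) − (87.552 − 86.21792) / 3.2 = 0.899 km.

0.899 km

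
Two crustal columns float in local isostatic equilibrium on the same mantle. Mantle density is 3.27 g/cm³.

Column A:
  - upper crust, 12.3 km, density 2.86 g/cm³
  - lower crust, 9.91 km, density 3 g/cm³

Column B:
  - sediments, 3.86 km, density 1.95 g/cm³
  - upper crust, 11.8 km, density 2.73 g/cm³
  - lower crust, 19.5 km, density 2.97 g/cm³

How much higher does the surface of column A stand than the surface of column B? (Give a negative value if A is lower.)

−2.94 km

For any compensation level in the mantle, the mantle terms cancel and isostasy reduces to e = (Σt_A − Σt_B) − (Σ(ρt)_A − Σ(ρt)_B) / ρ_m.
Σt_A = 22.21 km; Σt_B = 35.16 km; Σ(ρt)_A = 64.908; Σ(ρt)_B = 97.656 (in km·g/cm³).
e = (22.21 − 35.16) − (64.908 − 97.656) / 3.27 = −2.94 km.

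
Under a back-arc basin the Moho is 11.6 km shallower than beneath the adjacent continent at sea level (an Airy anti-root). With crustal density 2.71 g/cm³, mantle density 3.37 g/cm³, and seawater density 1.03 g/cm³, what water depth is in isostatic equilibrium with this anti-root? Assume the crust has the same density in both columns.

Replacing a thickness d of crust by seawater at the top must be balanced by replacing crust with mantle at the base: d (ρ_c − ρ_w) = a (ρ_m − ρ_c).
d = a (ρ_m − ρ_c)/(ρ_c − ρ_w) = 11.6 km × 0.66/1.68 = 4.56 km.

4.56 km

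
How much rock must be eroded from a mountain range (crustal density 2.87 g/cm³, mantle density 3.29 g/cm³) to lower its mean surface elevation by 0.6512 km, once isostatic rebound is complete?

5.1 km

Net drop Δ = e − u = e − e ρ_c/ρ_m = e (ρ_m − ρ_c)/ρ_m.
e = Δ ρ_m/(ρ_m − ρ_c) = 0.6512 km × 3.29/0.42 = 5.1 km.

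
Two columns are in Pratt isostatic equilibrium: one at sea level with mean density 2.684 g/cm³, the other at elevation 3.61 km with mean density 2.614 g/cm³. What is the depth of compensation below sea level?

135 km

ρ_ref D = ρ (D + h) → D (ρ_ref − ρ) = ρ h.
D = ρ h/(ρ_ref − ρ) = 2.614 × 3.61 km/(2.684 − 2.614) = 135 km.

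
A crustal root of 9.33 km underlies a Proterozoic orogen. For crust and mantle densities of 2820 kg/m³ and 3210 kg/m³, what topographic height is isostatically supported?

1.29 km

For local isostatic compensation: ρ_c h = (ρ_m − ρ_c) r.
h = r (ρ_m − ρ_c) / ρ_c = 9.33 km × (3210 − 2820) / 2820 = 1.29 km.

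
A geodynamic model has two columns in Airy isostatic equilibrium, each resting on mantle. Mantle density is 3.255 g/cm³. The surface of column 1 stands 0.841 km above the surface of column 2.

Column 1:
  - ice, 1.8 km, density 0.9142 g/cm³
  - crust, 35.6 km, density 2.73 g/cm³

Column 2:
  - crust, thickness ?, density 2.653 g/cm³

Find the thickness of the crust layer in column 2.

Take the compensation level at the base of the deeper column (depth z_c below the surface of column 1) and equate Σ ρ_i t_i down to z_c; mantle fills any gap and the z_c terms cancel.
Column 1: 1.8×0.9142 + 35.6×2.73 + (z_c − 37.4)×3.255
Column 2: 0.841×0 + x×2.653 + (z_c − 0.841 − 0 − x)×3.255
The z_c×3.255 term appears on both sides and cancels. Collect the known terms of each column as K = Σ(ρt)_known − 3.255 × (depth of known layers): K_1 = 98.83356 − 3.255×37.4 = −22.90344; K_2 = 0 − 3.255×(0.841 + 0) = −2.737455.
Balance: K_1 = K_2 − x×(3.255 − 2.653), so x = (K_2 − K_1)/(3.255 − 2.653) = 20.166/0.602 = 33.5 km.

33.5 km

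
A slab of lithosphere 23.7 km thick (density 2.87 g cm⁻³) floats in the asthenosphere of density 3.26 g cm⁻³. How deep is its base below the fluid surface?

20.9 km

Draft d = t ρ_obj/ρ_fluid = 23.7 km × 2.87/3.26 = 20.9 km.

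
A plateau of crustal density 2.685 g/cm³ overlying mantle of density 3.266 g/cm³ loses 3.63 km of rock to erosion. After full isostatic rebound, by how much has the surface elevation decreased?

Rebound u = e ρ_c/ρ_m = 3.63 km × 2.685/3.266 = 2.984 km.
Net surface drop = e − u = 3.63 km − 2.984 km = e (ρ_m − ρ_c)/ρ_m = 0.646 km.

0.646 km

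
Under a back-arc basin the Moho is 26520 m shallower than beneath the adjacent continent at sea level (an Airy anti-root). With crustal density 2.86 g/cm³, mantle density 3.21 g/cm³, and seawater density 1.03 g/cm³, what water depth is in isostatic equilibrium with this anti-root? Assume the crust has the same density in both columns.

Replacing a thickness d of crust by seawater at the top must be balanced by replacing crust with mantle at the base: d (ρ_c − ρ_w) = a (ρ_m − ρ_c).
d = a (ρ_m − ρ_c)/(ρ_c − ρ_w) = 26520 m × 0.35/1.83 = 5070 m.

5070 m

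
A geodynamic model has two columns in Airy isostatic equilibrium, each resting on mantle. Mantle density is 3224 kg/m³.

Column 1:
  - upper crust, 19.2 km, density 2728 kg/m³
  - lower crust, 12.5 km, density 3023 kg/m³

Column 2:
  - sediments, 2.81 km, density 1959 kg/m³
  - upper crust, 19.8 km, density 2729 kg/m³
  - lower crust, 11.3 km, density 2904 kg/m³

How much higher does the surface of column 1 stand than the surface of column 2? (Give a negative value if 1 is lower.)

For any compensation level in the mantle, the mantle terms cancel and isostasy reduces to e = (Σt_1 − Σt_2) − (Σ(ρt)_1 − Σ(ρt)_2) / ρ_m.
Σt_1 = 31.7 km; Σt_2 = 33.91 km; Σ(ρt)_1 = 90165.1; Σ(ρt)_2 = 92354.19 (in km·kg/m³).
e = (31.7 − 33.91) − (90165.1 − 92354.19) / 3224 = −1.53 km.

−1.53 km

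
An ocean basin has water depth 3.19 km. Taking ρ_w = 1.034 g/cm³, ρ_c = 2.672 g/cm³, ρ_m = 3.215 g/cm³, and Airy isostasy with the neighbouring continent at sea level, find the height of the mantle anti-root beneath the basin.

Balancing pressure at the compensation depth: replacing crust with seawater at the top is compensated by replacing crust with mantle at the base: d (ρ_c − ρ_w) = a (ρ_m − ρ_c).
a = d (ρ_c − ρ_w)/(ρ_m − ρ_c) = 3.19 km × 1.638/0.543 = 9.62 km.

9.62 km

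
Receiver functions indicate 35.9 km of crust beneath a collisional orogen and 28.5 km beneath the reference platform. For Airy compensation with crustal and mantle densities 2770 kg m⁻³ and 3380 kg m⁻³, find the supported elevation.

1.34 km

Excess crust Δ = 35.9 km − 28.5 km = 7.4 km, split between elevation h and root r with h + r = Δ.
Airy balance ρ_c h = (ρ_m − ρ_c) r gives r = h ρ_c/(ρ_m − ρ_c), so h (1 + ρ_c/(ρ_m − ρ_c)) = Δ, i.e. h = Δ (ρ_m − ρ_c)/ρ_m.
h = 7.4 km × 610/3380 = 1.34 km.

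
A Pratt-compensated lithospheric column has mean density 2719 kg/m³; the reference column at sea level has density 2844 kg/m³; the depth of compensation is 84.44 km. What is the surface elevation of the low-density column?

ρ_ref D = ρ (D + h) → h = D (ρ_ref − ρ)/ρ.
h = 84.44 km × (2844 − 2719)/2719 = 3.88 km.

3.88 km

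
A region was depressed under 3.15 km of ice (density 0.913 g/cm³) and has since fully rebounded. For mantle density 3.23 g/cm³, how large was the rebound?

Removing the load lets mantle flow back in; uplift u satisfies ρ_ice t = ρ_m u.
u = t ρ_ice/ρ_m = 3.15 km × 0.913/3.23 = 0.89 km.

0.89 km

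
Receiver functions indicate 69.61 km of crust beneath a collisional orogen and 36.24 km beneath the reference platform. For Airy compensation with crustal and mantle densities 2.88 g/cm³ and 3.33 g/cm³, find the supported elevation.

4.51 km

Excess crust Δ = 69.61 km − 36.24 km = 33.37 km, split between elevation h and root r with h + r = Δ.
Airy balance ρ_c h = (ρ_m − ρ_c) r gives r = h ρ_c/(ρ_m − ρ_c), so h (1 + ρ_c/(ρ_m − ρ_c)) = Δ, i.e. h = Δ (ρ_m − ρ_c)/ρ_m.
h = 33.37 km × 0.45/3.33 = 4.51 km.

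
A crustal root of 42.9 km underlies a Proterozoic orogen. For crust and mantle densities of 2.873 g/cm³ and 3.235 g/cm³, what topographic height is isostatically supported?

In Airy isostatic equilibrium: ρ_c h = (ρ_m − ρ_c) r.
h = r (ρ_m − ρ_c) / ρ_c = 42.9 km × (3.235 − 2.873) / 2.873 = 5.41 km.

5.41 km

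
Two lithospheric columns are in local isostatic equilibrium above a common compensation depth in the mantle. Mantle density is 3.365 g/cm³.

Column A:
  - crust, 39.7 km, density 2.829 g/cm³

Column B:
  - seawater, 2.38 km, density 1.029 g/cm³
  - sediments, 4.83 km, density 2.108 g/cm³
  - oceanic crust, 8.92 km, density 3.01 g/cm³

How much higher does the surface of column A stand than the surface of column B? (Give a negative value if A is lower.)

1.93 km

For any compensation level in the mantle, the mantle terms cancel and isostasy reduces to e = (Σt_A − Σt_B) − (Σ(ρt)_A − Σ(ρt)_B) / ρ_m.
Σt_A = 39.7 km; Σt_B = 16.13 km; Σ(ρt)_A = 112.3113; Σ(ρt)_B = 39.47986 (in km·g/cm³).
e = (39.7 − 16.13) − (112.3113 − 39.47986) / 3.365 = 1.93 km.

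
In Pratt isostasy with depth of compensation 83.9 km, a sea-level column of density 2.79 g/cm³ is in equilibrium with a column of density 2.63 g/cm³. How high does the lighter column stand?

ρ_ref D = ρ (D + h) → h = D (ρ_ref − ρ)/ρ.
h = 83.9 km × (2.79 − 2.63)/2.63 = 5.1 km.

5.1 km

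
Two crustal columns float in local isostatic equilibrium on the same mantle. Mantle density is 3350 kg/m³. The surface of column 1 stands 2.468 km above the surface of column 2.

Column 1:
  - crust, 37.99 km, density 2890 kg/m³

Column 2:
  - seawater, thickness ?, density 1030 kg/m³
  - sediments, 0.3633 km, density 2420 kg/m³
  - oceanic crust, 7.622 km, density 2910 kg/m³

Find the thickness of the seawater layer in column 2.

2.38 km

Take the compensation level at the base of the deeper column (depth z_c below the surface of column 1) and equate Σ ρ_i t_i down to z_c; mantle fills any gap and the z_c terms cancel.
Column 1: 37.99×2890 + (z_c − 37.99)×3350
Column 2: 2.468×0 + x×1030 + 0.3633×2420 + 7.622×2910 + (z_c − 2.468 − 7.9853 − x)×3350
The z_c×3350 term appears on both sides and cancels. Collect the known terms of each column as K = Σ(ρt)_known − 3350 × (depth of known layers): K_1 = 109791.1 − 3350×37.99 = −17475.4; K_2 = 23059.206 − 3350×(2.468 + 7.9853) = −11959.349.
Balance: K_1 = K_2 − x×(3350 − 1030), so x = (K_2 − K_1)/(3350 − 1030) = 5516.05/2320 = 2.38 km.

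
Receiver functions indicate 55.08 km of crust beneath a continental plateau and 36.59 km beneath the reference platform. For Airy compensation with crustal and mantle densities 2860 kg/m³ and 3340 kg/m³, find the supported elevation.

Excess crust Δ = 55.08 km − 36.59 km = 18.49 km, split between elevation h and root r with h + r = Δ.
Airy balance ρ_c h = (ρ_m − ρ_c) r gives r = h ρ_c/(ρ_m − ρ_c), so h (1 + ρ_c/(ρ_m − ρ_c)) = Δ, i.e. h = Δ (ρ_m − ρ_c)/ρ_m.
h = 18.49 km × 480/3340 = 2.66 km.

2.66 km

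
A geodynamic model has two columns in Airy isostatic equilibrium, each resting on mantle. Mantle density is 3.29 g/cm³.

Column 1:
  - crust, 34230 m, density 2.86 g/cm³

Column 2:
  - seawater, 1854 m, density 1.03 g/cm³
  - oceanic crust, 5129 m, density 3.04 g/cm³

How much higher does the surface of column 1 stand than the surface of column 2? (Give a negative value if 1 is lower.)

2810 m

For any compensation level in the mantle, the mantle terms cancel and isostasy reduces to e = (Σt_1 − Σt_2) − (Σ(ρt)_1 − Σ(ρt)_2) / ρ_m.
Σt_1 = 34230 m; Σt_2 = 6983 m; Σ(ρt)_1 = 97897.8; Σ(ρt)_2 = 17501.78 (in m·g/cm³).
e = (34230 − 6983) − (97897.8 − 17501.78) / 3.29 = 2810 m.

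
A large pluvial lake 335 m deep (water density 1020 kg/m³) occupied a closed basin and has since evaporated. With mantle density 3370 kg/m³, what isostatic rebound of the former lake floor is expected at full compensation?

101 m

u = d ρ_w/ρ_m = 335 m × 1020/3370 = 101 m.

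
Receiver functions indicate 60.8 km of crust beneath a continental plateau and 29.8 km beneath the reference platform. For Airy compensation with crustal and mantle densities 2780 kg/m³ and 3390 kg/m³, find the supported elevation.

Excess crust Δ = 60.8 km − 29.8 km = 31 km, split between elevation h and root r with h + r = Δ.
Airy balance ρ_c h = (ρ_m − ρ_c) r gives r = h ρ_c/(ρ_m − ρ_c), so h (1 + ρ_c/(ρ_m − ρ_c)) = Δ, i.e. h = Δ (ρ_m − ρ_c)/ρ_m.
h = 31 km × 610/3390 = 5.58 km.

5.58 km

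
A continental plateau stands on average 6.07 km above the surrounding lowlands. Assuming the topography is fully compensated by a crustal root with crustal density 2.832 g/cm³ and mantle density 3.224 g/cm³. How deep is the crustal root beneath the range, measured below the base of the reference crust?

43.9 km

Balancing pressure at the compensation depth: the weight of the topography is balanced by the buoyancy of the root, ρ_c h = (ρ_m − ρ_c) r.
r = h · ρ_c / (ρ_m − ρ_c) = 6.07 km × 2.832 / (3.224 − 2.832) = 43.9 km.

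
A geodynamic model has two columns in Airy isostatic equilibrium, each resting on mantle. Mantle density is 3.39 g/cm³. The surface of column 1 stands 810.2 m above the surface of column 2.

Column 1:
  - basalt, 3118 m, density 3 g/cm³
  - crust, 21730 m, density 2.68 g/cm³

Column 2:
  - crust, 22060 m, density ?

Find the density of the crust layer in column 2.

Take the compensation level at the base of the deeper column (depth z_c below the surface of column 1) and equate Σ ρ_i t_i down to z_c; mantle fills any gap and the z_c terms cancel.
Column 1: 3118×3 + 21730×2.68 + (z_c − 24848)×3.39
Column 2: 810.2×0 + 22060×ρ + (z_c − 810.2 − 22060)×3.39
The z_c×3.39 term appears on both sides and cancels. Collect the known terms of each column as K = Σ(ρt)_known − 3.39 × (depth of known layers): K_1 = 67590.4 − 3.39×24848 = −16644.32; K_2 = 0 − 3.39×(810.2 + 22060) = −77529.978.
Balance: K_1 = K_2 + 22060×ρ, so ρ = (K_1 − K_2)/22060 = 60885.7/22060 = 2.76 g/cm³.

2.76 g/cm³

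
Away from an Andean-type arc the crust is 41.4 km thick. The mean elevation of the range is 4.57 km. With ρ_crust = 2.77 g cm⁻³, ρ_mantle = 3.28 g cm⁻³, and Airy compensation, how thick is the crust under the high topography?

Root depth r = h ρ_c / (ρ_m − ρ_c) = 4.57 km × 2.77 / 0.51 = 24.82 km.
Total thickness = T + h + r = 41.4 km + 4.57 km + 24.82 km = 70.8 km.

70.8 km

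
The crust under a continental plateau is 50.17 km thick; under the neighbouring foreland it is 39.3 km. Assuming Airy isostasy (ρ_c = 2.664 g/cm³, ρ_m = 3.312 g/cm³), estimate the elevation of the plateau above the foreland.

Excess crust Δ = 50.17 km − 39.3 km = 10.87 km, split between elevation h and root r with h + r = Δ.
Airy balance ρ_c h = (ρ_m − ρ_c) r gives r = h ρ_c/(ρ_m − ρ_c), so h (1 + ρ_c/(ρ_m − ρ_c)) = Δ, i.e. h = Δ (ρ_m − ρ_c)/ρ_m.
h = 10.87 km × 0.648/3.312 = 2.13 km.

2.13 km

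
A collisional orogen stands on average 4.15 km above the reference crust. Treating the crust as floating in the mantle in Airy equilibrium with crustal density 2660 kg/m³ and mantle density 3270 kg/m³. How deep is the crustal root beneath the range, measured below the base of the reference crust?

For local isostatic compensation: the weight of the topography is balanced by the buoyancy of the root, ρ_c h = (ρ_m − ρ_c) r.
r = h · ρ_c / (ρ_m − ρ_c) = 4.15 km × 2660 / (3270 − 2660) = 18.1 km.

18.1 km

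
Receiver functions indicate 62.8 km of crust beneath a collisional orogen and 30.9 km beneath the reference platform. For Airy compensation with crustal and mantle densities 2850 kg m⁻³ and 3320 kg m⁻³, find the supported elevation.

4.52 km

Excess crust Δ = 62.8 km − 30.9 km = 31.9 km, split between elevation h and root r with h + r = Δ.
Airy balance ρ_c h = (ρ_m − ρ_c) r gives r = h ρ_c/(ρ_m − ρ_c), so h (1 + ρ_c/(ρ_m − ρ_c)) = Δ, i.e. h = Δ (ρ_m − ρ_c)/ρ_m.
h = 31.9 km × 470/3320 = 4.52 km.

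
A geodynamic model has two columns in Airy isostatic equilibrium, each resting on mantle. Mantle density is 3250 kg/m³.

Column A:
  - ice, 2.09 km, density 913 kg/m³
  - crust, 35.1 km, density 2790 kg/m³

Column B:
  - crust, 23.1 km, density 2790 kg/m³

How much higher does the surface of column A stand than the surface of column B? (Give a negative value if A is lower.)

For any compensation level in the mantle, the mantle terms cancel and isostasy reduces to e = (Σt_A − Σt_B) − (Σ(ρt)_A − Σ(ρt)_B) / ρ_m.
Σt_A = 37.19 km; Σt_B = 23.1 km; Σ(ρt)_A = 99837.17; Σ(ρt)_B = 64449 (in km·kg/m³).
e = (37.19 − 23.1) − (99837.17 − 64449) / 3250 = 3.2 km.

3.2 km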